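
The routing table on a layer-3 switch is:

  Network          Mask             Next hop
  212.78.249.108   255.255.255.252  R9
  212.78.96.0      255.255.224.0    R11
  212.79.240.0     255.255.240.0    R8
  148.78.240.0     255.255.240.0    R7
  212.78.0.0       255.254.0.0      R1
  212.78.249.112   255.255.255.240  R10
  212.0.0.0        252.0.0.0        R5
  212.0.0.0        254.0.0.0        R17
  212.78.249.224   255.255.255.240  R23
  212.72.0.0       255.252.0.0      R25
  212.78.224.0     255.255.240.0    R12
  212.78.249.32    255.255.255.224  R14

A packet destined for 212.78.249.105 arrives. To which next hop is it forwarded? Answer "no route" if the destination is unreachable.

Routes whose prefix contains 212.78.249.105:
  212.0.0.0/6 (212.0.0.0 - 215.255.255.255) -> R5
  212.0.0.0/7 (212.0.0.0 - 213.255.255.255) -> R17
  212.78.0.0/15 (212.78.0.0 - 212.79.255.255) -> R1
More-specific entries that do NOT match:
  212.78.249.108/30 (212.78.249.108 - 212.78.249.111) does not contain 212.78.249.105
  212.78.249.112/28 (212.78.249.112 - 212.78.249.127) does not contain 212.78.249.105
  212.78.249.224/28 (212.78.249.224 - 212.78.249.239) does not contain 212.78.249.105
  212.78.249.32/27 (212.78.249.32 - 212.78.249.63) does not contain 212.78.249.105
  212.79.240.0/20 (212.79.240.0 - 212.79.255.255) does not contain 212.78.249.105
  148.78.240.0/20 (148.78.240.0 - 148.78.255.255) does not contain 212.78.249.105
  212.78.224.0/20 (212.78.224.0 - 212.78.239.255) does not contain 212.78.249.105
  212.78.96.0/19 (212.78.96.0 - 212.78.127.255) does not contain 212.78.249.105
Longest matching prefix is /15 -> next hop R1.

R1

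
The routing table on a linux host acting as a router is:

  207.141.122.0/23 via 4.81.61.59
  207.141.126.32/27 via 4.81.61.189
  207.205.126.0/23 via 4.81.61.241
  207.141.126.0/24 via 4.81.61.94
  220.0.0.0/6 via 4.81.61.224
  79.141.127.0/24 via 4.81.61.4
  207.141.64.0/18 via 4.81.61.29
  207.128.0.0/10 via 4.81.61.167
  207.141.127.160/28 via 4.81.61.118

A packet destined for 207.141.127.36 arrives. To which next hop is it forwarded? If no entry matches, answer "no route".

4.81.61.29

Routes whose prefix contains 207.141.127.36:
  207.128.0.0/10 (207.128.0.0 - 207.191.255.255) -> 4.81.61.167
  207.141.64.0/18 (207.141.64.0 - 207.141.127.255) -> 4.81.61.29
More-specific entries that do NOT match:
  207.141.127.160/28 (207.141.127.160 - 207.141.127.175) does not contain 207.141.127.36
  207.141.126.32/27 (207.141.126.32 - 207.141.126.63) does not contain 207.141.127.36
  207.141.126.0/24 (207.141.126.0 - 207.141.126.255) does not contain 207.141.127.36
  79.141.127.0/24 (79.141.127.0 - 79.141.127.255) does not contain 207.141.127.36
  207.141.122.0/23 (207.141.122.0 - 207.141.123.255) does not contain 207.141.127.36
  207.205.126.0/23 (207.205.126.0 - 207.205.127.255) does not contain 207.141.127.36
Longest matching prefix is /18 -> next hop 4.81.61.29.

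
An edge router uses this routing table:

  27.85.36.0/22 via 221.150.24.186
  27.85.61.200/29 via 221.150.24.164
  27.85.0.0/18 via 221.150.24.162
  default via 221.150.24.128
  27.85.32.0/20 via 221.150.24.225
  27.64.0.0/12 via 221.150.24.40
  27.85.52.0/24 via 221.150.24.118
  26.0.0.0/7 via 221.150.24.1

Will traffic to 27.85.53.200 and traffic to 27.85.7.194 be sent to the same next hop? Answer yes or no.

27.85.53.200: longest match 27.85.0.0/18 -> 221.150.24.162
27.85.7.194: longest match 27.85.0.0/18 -> 221.150.24.162

yes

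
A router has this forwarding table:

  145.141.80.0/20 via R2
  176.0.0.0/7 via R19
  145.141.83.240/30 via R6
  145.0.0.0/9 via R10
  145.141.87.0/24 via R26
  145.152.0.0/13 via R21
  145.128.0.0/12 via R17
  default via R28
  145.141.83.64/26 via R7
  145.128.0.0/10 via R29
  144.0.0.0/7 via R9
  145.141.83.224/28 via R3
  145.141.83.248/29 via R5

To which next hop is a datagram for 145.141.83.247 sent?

Routes whose prefix contains 145.141.83.247:
  0.0.0.0/0 (default, matches everything) -> R28
  144.0.0.0/7 (144.0.0.0 - 145.255.255.255) -> R9
  145.128.0.0/10 (145.128.0.0 - 145.191.255.255) -> R29
  145.128.0.0/12 (145.128.0.0 - 145.143.255.255) -> R17
  145.141.80.0/20 (145.141.80.0 - 145.141.95.255) -> R2
More-specific entries that do NOT match:
  145.141.83.240/30 (145.141.83.240 - 145.141.83.243) does not contain 145.141.83.247
  145.141.83.248/29 (145.141.83.248 - 145.141.83.255) does not contain 145.141.83.247
  145.141.83.224/28 (145.141.83.224 - 145.141.83.239) does not contain 145.141.83.247
  145.141.83.64/26 (145.141.83.64 - 145.141.83.127) does not contain 145.141.83.247
  145.141.87.0/24 (145.141.87.0 - 145.141.87.255) does not contain 145.141.83.247
Longest matching prefix is /20 -> next hop R2.

R2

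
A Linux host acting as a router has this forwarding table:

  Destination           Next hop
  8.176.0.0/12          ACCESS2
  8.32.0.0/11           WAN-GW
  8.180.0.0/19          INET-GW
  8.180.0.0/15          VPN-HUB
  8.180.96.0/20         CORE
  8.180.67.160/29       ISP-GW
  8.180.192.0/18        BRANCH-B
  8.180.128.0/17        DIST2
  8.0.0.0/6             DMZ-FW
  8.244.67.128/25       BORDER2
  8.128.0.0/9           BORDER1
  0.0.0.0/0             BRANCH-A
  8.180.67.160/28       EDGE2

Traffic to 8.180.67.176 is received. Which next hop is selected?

VPN-HUB

Routes whose prefix contains 8.180.67.176:
  0.0.0.0/0 (default, matches everything) -> BRANCH-A
  8.0.0.0/6 (8.0.0.0 - 11.255.255.255) -> DMZ-FW
  8.128.0.0/9 (8.128.0.0 - 8.255.255.255) -> BORDER1
  8.176.0.0/12 (8.176.0.0 - 8.191.255.255) -> ACCESS2
  8.180.0.0/15 (8.180.0.0 - 8.181.255.255) -> VPN-HUB
More-specific entries that do NOT match:
  8.180.67.160/29 (8.180.67.160 - 8.180.67.167) does not contain 8.180.67.176
  8.180.67.160/28 (8.180.67.160 - 8.180.67.175) does not contain 8.180.67.176
  8.244.67.128/25 (8.244.67.128 - 8.244.67.255) does not contain 8.180.67.176
  8.180.96.0/20 (8.180.96.0 - 8.180.111.255) does not contain 8.180.67.176
  8.180.0.0/19 (8.180.0.0 - 8.180.31.255) does not contain 8.180.67.176
  8.180.192.0/18 (8.180.192.0 - 8.180.255.255) does not contain 8.180.67.176
  8.180.128.0/17 (8.180.128.0 - 8.180.255.255) does not contain 8.180.67.176
Longest matching prefix is /15 -> next hop VPN-HUB.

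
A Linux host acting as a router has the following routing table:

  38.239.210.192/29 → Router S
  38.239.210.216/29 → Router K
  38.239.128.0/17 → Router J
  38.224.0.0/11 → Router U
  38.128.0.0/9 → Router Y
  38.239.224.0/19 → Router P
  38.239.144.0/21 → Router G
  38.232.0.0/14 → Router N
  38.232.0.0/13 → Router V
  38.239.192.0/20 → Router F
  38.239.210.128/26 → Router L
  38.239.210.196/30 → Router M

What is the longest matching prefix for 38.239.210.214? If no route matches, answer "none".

Entries matching 38.239.210.214:
  38.128.0.0/9 (38.128.0.0 - 38.255.255.255)
  38.224.0.0/11 (38.224.0.0 - 38.255.255.255)
  38.232.0.0/13 (38.232.0.0 - 38.239.255.255)
  38.239.128.0/17 (38.239.128.0 - 38.239.255.255)
Most specific is 38.239.128.0/17.

38.239.128.0/17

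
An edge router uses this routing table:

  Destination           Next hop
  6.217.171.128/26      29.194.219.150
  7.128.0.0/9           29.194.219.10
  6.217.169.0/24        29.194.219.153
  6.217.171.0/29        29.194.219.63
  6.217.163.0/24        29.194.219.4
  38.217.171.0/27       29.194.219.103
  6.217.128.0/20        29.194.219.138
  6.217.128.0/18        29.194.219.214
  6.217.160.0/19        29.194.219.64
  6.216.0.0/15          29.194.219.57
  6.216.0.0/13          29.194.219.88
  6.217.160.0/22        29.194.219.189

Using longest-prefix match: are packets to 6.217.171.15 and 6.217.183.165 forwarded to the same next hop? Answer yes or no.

yes

6.217.171.15: longest match 6.217.160.0/19 -> 29.194.219.64
6.217.183.165: longest match 6.217.160.0/19 -> 29.194.219.64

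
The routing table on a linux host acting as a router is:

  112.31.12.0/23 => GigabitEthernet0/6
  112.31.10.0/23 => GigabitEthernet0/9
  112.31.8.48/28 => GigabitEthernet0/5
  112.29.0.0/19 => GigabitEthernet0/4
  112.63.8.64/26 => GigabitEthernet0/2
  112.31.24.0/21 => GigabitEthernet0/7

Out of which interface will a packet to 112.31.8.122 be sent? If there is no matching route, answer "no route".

no route

No entry's prefix contains 112.31.8.122; there is no default route.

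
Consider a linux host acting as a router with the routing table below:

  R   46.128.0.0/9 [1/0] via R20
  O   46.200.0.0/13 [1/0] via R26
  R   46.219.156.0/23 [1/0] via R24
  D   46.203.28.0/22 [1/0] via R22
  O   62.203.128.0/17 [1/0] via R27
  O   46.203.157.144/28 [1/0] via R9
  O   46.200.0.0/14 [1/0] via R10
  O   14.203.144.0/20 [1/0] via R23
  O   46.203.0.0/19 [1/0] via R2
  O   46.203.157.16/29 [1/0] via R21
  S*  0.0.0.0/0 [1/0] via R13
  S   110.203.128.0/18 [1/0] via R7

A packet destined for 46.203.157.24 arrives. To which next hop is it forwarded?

R10

Routes whose prefix contains 46.203.157.24:
  0.0.0.0/0 (default, matches everything) -> R13
  46.128.0.0/9 (46.128.0.0 - 46.255.255.255) -> R20
  46.200.0.0/13 (46.200.0.0 - 46.207.255.255) -> R26
  46.200.0.0/14 (46.200.0.0 - 46.203.255.255) -> R10
More-specific entries that do NOT match:
  46.203.157.16/29 (46.203.157.16 - 46.203.157.23) does not contain 46.203.157.24
  46.203.157.144/28 (46.203.157.144 - 46.203.157.159) does not contain 46.203.157.24
  46.219.156.0/23 (46.219.156.0 - 46.219.157.255) does not contain 46.203.157.24
  46.203.28.0/22 (46.203.28.0 - 46.203.31.255) does not contain 46.203.157.24
  14.203.144.0/20 (14.203.144.0 - 14.203.159.255) does not contain 46.203.157.24
  46.203.0.0/19 (46.203.0.0 - 46.203.31.255) does not contain 46.203.157.24
  110.203.128.0/18 (110.203.128.0 - 110.203.191.255) does not contain 46.203.157.24
  62.203.128.0/17 (62.203.128.0 - 62.203.255.255) does not contain 46.203.157.24
Longest matching prefix is /14 -> next hop R10.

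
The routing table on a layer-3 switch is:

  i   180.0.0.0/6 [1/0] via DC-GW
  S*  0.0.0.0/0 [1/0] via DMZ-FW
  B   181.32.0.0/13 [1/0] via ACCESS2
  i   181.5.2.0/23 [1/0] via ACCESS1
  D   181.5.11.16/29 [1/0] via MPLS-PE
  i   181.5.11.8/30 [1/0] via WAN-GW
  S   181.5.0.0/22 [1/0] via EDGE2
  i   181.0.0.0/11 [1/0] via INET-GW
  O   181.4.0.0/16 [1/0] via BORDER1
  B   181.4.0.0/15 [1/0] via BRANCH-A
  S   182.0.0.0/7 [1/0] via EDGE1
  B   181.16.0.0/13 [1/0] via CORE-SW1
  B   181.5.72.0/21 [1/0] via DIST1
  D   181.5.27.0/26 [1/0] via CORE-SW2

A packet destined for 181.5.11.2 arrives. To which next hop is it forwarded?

BRANCH-A

Routes whose prefix contains 181.5.11.2:
  0.0.0.0/0 (default, matches everything) -> DMZ-FW
  180.0.0.0/6 (180.0.0.0 - 183.255.255.255) -> DC-GW
  181.0.0.0/11 (181.0.0.0 - 181.31.255.255) -> INET-GW
  181.4.0.0/15 (181.4.0.0 - 181.5.255.255) -> BRANCH-A
More-specific entries that do NOT match:
  181.5.11.8/30 (181.5.11.8 - 181.5.11.11) does not contain 181.5.11.2
  181.5.11.16/29 (181.5.11.16 - 181.5.11.23) does not contain 181.5.11.2
  181.5.27.0/26 (181.5.27.0 - 181.5.27.63) does not contain 181.5.11.2
  181.5.2.0/23 (181.5.2.0 - 181.5.3.255) does not contain 181.5.11.2
  181.5.0.0/22 (181.5.0.0 - 181.5.3.255) does not contain 181.5.11.2
  181.5.72.0/21 (181.5.72.0 - 181.5.79.255) does not contain 181.5.11.2
  181.4.0.0/16 (181.4.0.0 - 181.4.255.255) does not contain 181.5.11.2
Longest matching prefix is /15 -> next hop BRANCH-A.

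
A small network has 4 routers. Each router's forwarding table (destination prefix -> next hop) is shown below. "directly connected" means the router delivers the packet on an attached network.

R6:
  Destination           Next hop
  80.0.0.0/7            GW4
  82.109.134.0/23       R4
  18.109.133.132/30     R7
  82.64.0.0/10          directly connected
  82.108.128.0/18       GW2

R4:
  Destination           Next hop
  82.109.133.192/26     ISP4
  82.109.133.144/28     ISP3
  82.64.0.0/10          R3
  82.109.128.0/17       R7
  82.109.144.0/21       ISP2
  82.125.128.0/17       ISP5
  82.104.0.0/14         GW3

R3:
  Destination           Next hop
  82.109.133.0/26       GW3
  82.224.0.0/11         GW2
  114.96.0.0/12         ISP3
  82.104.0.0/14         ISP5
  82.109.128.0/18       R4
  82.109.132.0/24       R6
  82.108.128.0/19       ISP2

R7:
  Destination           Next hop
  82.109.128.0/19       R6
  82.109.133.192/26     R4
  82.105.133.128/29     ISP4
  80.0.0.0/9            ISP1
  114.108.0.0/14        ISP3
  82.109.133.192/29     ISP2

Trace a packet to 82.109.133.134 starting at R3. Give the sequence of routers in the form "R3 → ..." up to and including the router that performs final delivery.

At R3: longest match for 82.109.133.134 is 82.109.128.0/18 -> R4
At R4: longest match for 82.109.133.134 is 82.109.128.0/17 -> R7
At R7: longest match for 82.109.133.134 is 82.109.128.0/19 -> R6
At R6: longest match for 82.109.133.134 is 82.64.0.0/10 -> directly connected

R3 → R4 → R7 → R6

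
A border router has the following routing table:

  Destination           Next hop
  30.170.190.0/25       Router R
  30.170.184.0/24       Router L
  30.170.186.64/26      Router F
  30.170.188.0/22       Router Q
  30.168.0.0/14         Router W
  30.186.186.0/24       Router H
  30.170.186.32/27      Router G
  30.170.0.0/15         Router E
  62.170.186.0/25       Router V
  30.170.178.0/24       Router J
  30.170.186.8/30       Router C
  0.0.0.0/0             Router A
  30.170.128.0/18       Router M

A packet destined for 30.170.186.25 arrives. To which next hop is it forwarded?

Routes whose prefix contains 30.170.186.25:
  0.0.0.0/0 (default, matches everything) -> Router A
  30.168.0.0/14 (30.168.0.0 - 30.171.255.255) -> Router W
  30.170.0.0/15 (30.170.0.0 - 30.171.255.255) -> Router E
  30.170.128.0/18 (30.170.128.0 - 30.170.191.255) -> Router M
More-specific entries that do NOT match:
  30.170.186.8/30 (30.170.186.8 - 30.170.186.11) does not contain 30.170.186.25
  30.170.186.32/27 (30.170.186.32 - 30.170.186.63) does not contain 30.170.186.25
  30.170.186.64/26 (30.170.186.64 - 30.170.186.127) does not contain 30.170.186.25
  30.170.190.0/25 (30.170.190.0 - 30.170.190.127) does not contain 30.170.186.25
  62.170.186.0/25 (62.170.186.0 - 62.170.186.127) does not contain 30.170.186.25
  30.170.184.0/24 (30.170.184.0 - 30.170.184.255) does not contain 30.170.186.25
  30.186.186.0/24 (30.186.186.0 - 30.186.186.255) does not contain 30.170.186.25
  30.170.178.0/24 (30.170.178.0 - 30.170.178.255) does not contain 30.170.186.25
  30.170.188.0/22 (30.170.188.0 - 30.170.191.255) does not contain 30.170.186.25
Longest matching prefix is /18 -> next hop Router M.

Router M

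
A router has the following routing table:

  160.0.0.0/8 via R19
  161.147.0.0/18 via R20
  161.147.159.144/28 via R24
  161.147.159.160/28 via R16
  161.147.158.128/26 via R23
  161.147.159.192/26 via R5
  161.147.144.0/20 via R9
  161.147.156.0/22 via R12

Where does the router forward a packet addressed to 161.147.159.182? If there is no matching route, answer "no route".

Routes whose prefix contains 161.147.159.182:
  161.147.144.0/20 (161.147.144.0 - 161.147.159.255) -> R9
  161.147.156.0/22 (161.147.156.0 - 161.147.159.255) -> R12
More-specific entries that do NOT match:
  161.147.159.144/28 (161.147.159.144 - 161.147.159.159) does not contain 161.147.159.182
  161.147.159.160/28 (161.147.159.160 - 161.147.159.175) does not contain 161.147.159.182
  161.147.158.128/26 (161.147.158.128 - 161.147.158.191) does not contain 161.147.159.182
  161.147.159.192/26 (161.147.159.192 - 161.147.159.255) does not contain 161.147.159.182
Longest matching prefix is /22 -> next hop R12.

R12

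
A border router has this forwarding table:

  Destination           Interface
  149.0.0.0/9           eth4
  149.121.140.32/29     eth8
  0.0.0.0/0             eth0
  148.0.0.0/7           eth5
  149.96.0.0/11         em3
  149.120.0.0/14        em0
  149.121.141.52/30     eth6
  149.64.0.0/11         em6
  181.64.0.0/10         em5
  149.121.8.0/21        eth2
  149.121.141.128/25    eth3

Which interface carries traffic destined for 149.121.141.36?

Routes whose prefix contains 149.121.141.36:
  0.0.0.0/0 (default, matches everything) -> eth0
  148.0.0.0/7 (148.0.0.0 - 149.255.255.255) -> eth5
  149.0.0.0/9 (149.0.0.0 - 149.127.255.255) -> eth4
  149.96.0.0/11 (149.96.0.0 - 149.127.255.255) -> em3
  149.120.0.0/14 (149.120.0.0 - 149.123.255.255) -> em0
More-specific entries that do NOT match:
  149.121.141.52/30 (149.121.141.52 - 149.121.141.55) does not contain 149.121.141.36
  149.121.140.32/29 (149.121.140.32 - 149.121.140.39) does not contain 149.121.141.36
  149.121.141.128/25 (149.121.141.128 - 149.121.141.255) does not contain 149.121.141.36
  149.121.8.0/21 (149.121.8.0 - 149.121.15.255) does not contain 149.121.141.36
Longest matching prefix is /14 -> interface em0.

em0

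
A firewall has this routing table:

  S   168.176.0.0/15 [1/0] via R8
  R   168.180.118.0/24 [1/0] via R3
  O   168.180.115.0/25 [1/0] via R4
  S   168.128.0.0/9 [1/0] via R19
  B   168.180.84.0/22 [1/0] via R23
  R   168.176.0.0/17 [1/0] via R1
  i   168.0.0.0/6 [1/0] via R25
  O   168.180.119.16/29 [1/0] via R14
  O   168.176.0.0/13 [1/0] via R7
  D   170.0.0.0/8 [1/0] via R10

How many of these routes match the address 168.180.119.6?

3

Prefixes containing 168.180.119.6:
  168.0.0.0/6 (168.0.0.0 - 171.255.255.255)
  168.128.0.0/9 (168.128.0.0 - 168.255.255.255)
  168.176.0.0/13 (168.176.0.0 - 168.183.255.255)
Total matching entries: 3.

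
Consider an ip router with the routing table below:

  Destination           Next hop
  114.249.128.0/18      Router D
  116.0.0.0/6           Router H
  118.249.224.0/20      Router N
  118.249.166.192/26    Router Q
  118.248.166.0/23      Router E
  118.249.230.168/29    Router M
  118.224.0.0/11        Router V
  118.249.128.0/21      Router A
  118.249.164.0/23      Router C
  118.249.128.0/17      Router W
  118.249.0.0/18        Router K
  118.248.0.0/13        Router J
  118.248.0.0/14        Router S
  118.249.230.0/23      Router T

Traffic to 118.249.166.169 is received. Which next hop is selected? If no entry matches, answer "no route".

Router W

Routes whose prefix contains 118.249.166.169:
  116.0.0.0/6 (116.0.0.0 - 119.255.255.255) -> Router H
  118.224.0.0/11 (118.224.0.0 - 118.255.255.255) -> Router V
  118.248.0.0/13 (118.248.0.0 - 118.255.255.255) -> Router J
  118.248.0.0/14 (118.248.0.0 - 118.251.255.255) -> Router S
  118.249.128.0/17 (118.249.128.0 - 118.249.255.255) -> Router W
More-specific entries that do NOT match:
  118.249.230.168/29 (118.249.230.168 - 118.249.230.175) does not contain 118.249.166.169
  118.249.166.192/26 (118.249.166.192 - 118.249.166.255) does not contain 118.249.166.169
  118.248.166.0/23 (118.248.166.0 - 118.248.167.255) does not contain 118.249.166.169
  118.249.164.0/23 (118.249.164.0 - 118.249.165.255) does not contain 118.249.166.169
  118.249.230.0/23 (118.249.230.0 - 118.249.231.255) does not contain 118.249.166.169
  118.249.128.0/21 (118.249.128.0 - 118.249.135.255) does not contain 118.249.166.169
  118.249.224.0/20 (118.249.224.0 - 118.249.239.255) does not contain 118.249.166.169
  114.249.128.0/18 (114.249.128.0 - 114.249.191.255) does not contain 118.249.166.169
  118.249.0.0/18 (118.249.0.0 - 118.249.63.255) does not contain 118.249.166.169
Longest matching prefix is /17 -> next hop Router W.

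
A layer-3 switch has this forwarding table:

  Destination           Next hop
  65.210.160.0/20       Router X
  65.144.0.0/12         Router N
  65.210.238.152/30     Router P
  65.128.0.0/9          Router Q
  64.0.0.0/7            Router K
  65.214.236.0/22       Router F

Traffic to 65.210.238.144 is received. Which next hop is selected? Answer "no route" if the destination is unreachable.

Routes whose prefix contains 65.210.238.144:
  64.0.0.0/7 (64.0.0.0 - 65.255.255.255) -> Router K
  65.128.0.0/9 (65.128.0.0 - 65.255.255.255) -> Router Q
More-specific entries that do NOT match:
  65.210.238.152/30 (65.210.238.152 - 65.210.238.155) does not contain 65.210.238.144
  65.214.236.0/22 (65.214.236.0 - 65.214.239.255) does not contain 65.210.238.144
  65.210.160.0/20 (65.210.160.0 - 65.210.175.255) does not contain 65.210.238.144
  65.144.0.0/12 (65.144.0.0 - 65.159.255.255) does not contain 65.210.238.144
Longest matching prefix is /9 -> next hop Router Q.

Router Q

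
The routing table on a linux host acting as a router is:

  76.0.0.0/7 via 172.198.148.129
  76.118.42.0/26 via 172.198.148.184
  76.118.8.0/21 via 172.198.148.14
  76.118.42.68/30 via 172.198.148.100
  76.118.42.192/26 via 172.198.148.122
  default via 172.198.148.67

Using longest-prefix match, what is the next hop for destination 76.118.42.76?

172.198.148.129

Routes whose prefix contains 76.118.42.76:
  0.0.0.0/0 (default, matches everything) -> 172.198.148.67
  76.0.0.0/7 (76.0.0.0 - 77.255.255.255) -> 172.198.148.129
More-specific entries that do NOT match:
  76.118.42.68/30 (76.118.42.68 - 76.118.42.71) does not contain 76.118.42.76
  76.118.42.0/26 (76.118.42.0 - 76.118.42.63) does not contain 76.118.42.76
  76.118.42.192/26 (76.118.42.192 - 76.118.42.255) does not contain 76.118.42.76
  76.118.8.0/21 (76.118.8.0 - 76.118.15.255) does not contain 76.118.42.76
Longest matching prefix is /7 -> next hop 172.198.148.129.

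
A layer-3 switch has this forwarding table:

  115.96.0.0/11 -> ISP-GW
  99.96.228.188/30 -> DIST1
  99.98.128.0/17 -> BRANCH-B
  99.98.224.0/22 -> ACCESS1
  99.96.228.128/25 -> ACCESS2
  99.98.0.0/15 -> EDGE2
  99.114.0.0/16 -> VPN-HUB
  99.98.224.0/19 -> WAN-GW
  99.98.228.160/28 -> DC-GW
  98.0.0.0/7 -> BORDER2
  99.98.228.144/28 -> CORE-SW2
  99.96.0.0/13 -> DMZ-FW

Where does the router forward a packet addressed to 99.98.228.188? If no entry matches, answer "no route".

Routes whose prefix contains 99.98.228.188:
  98.0.0.0/7 (98.0.0.0 - 99.255.255.255) -> BORDER2
  99.96.0.0/13 (99.96.0.0 - 99.103.255.255) -> DMZ-FW
  99.98.0.0/15 (99.98.0.0 - 99.99.255.255) -> EDGE2
  99.98.128.0/17 (99.98.128.0 - 99.98.255.255) -> BRANCH-B
  99.98.224.0/19 (99.98.224.0 - 99.98.255.255) -> WAN-GW
More-specific entries that do NOT match:
  99.96.228.188/30 (99.96.228.188 - 99.96.228.191) does not contain 99.98.228.188
  99.98.228.160/28 (99.98.228.160 - 99.98.228.175) does not contain 99.98.228.188
  99.98.228.144/28 (99.98.228.144 - 99.98.228.159) does not contain 99.98.228.188
  99.96.228.128/25 (99.96.228.128 - 99.96.228.255) does not contain 99.98.228.188
  99.98.224.0/22 (99.98.224.0 - 99.98.227.255) does not contain 99.98.228.188
Longest matching prefix is /19 -> next hop WAN-GW.

WAN-GW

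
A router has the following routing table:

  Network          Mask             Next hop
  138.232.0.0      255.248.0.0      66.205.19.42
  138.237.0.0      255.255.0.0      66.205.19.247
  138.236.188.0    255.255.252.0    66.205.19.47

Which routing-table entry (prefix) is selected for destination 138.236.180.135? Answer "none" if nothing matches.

Entries matching 138.236.180.135:
  138.232.0.0/13 (138.232.0.0 - 138.239.255.255)
Most specific is 138.232.0.0/13.

138.232.0.0/13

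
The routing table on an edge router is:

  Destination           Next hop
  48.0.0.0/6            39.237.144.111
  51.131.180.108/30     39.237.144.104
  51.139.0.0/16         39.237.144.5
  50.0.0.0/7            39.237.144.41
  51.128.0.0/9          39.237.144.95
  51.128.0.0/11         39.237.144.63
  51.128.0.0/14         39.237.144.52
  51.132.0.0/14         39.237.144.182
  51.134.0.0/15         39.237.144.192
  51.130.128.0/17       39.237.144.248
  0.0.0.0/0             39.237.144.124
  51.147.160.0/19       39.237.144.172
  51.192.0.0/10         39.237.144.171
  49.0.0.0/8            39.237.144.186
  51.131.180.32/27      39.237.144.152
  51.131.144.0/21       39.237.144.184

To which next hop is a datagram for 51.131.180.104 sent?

39.237.144.52

Routes whose prefix contains 51.131.180.104:
  0.0.0.0/0 (default, matches everything) -> 39.237.144.124
  48.0.0.0/6 (48.0.0.0 - 51.255.255.255) -> 39.237.144.111
  50.0.0.0/7 (50.0.0.0 - 51.255.255.255) -> 39.237.144.41
  51.128.0.0/9 (51.128.0.0 - 51.255.255.255) -> 39.237.144.95
  51.128.0.0/11 (51.128.0.0 - 51.159.255.255) -> 39.237.144.63
  51.128.0.0/14 (51.128.0.0 - 51.131.255.255) -> 39.237.144.52
More-specific entries that do NOT match:
  51.131.180.108/30 (51.131.180.108 - 51.131.180.111) does not contain 51.131.180.104
  51.131.180.32/27 (51.131.180.32 - 51.131.180.63) does not contain 51.131.180.104
  51.131.144.0/21 (51.131.144.0 - 51.131.151.255) does not contain 51.131.180.104
  51.147.160.0/19 (51.147.160.0 - 51.147.191.255) does not contain 51.131.180.104
  51.130.128.0/17 (51.130.128.0 - 51.130.255.255) does not contain 51.131.180.104
  51.139.0.0/16 (51.139.0.0 - 51.139.255.255) does not contain 51.131.180.104
  51.134.0.0/15 (51.134.0.0 - 51.135.255.255) does not contain 51.131.180.104
Longest matching prefix is /14 -> next hop 39.237.144.52.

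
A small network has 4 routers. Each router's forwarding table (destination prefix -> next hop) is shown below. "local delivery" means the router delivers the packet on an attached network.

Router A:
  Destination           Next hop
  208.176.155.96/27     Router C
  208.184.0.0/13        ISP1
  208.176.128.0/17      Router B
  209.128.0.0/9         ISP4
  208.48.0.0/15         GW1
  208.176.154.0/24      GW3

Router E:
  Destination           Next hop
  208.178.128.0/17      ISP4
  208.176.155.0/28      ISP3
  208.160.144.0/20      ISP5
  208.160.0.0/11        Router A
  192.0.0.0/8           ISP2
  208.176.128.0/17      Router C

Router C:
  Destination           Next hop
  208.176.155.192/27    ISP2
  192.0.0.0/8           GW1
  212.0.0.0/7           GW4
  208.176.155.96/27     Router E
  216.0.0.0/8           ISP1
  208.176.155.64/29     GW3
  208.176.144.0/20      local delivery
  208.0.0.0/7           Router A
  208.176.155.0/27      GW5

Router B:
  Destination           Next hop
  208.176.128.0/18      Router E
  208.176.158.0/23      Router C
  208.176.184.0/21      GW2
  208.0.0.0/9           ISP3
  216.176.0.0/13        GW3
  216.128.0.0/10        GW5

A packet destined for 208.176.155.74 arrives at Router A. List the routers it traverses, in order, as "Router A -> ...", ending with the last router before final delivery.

Router A -> Router B -> Router E -> Router C

At Router A: longest match for 208.176.155.74 is 208.176.128.0/17 -> Router B
At Router B: longest match for 208.176.155.74 is 208.176.128.0/18 -> Router E
At Router E: longest match for 208.176.155.74 is 208.176.128.0/17 -> Router C
At Router C: longest match for 208.176.155.74 is 208.176.144.0/20 -> local delivery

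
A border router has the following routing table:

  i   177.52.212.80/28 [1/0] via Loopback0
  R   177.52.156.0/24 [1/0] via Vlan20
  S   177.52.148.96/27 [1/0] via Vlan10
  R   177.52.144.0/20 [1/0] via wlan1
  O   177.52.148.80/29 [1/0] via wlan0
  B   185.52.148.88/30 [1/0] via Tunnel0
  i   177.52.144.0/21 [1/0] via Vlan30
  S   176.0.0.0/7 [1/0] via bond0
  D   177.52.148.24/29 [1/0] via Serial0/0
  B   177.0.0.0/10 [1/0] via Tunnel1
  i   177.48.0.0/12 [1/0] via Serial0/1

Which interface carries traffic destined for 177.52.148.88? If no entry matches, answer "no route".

Routes whose prefix contains 177.52.148.88:
  176.0.0.0/7 (176.0.0.0 - 177.255.255.255) -> bond0
  177.0.0.0/10 (177.0.0.0 - 177.63.255.255) -> Tunnel1
  177.48.0.0/12 (177.48.0.0 - 177.63.255.255) -> Serial0/1
  177.52.144.0/20 (177.52.144.0 - 177.52.159.255) -> wlan1
  177.52.144.0/21 (177.52.144.0 - 177.52.151.255) -> Vlan30
More-specific entries that do NOT match:
  185.52.148.88/30 (185.52.148.88 - 185.52.148.91) does not contain 177.52.148.88
  177.52.148.80/29 (177.52.148.80 - 177.52.148.87) does not contain 177.52.148.88
  177.52.148.24/29 (177.52.148.24 - 177.52.148.31) does not contain 177.52.148.88
  177.52.212.80/28 (177.52.212.80 - 177.52.212.95) does not contain 177.52.148.88
  177.52.148.96/27 (177.52.148.96 - 177.52.148.127) does not contain 177.52.148.88
  177.52.156.0/24 (177.52.156.0 - 177.52.156.255) does not contain 177.52.148.88
Longest matching prefix is /21 -> interface Vlan30.

Vlan30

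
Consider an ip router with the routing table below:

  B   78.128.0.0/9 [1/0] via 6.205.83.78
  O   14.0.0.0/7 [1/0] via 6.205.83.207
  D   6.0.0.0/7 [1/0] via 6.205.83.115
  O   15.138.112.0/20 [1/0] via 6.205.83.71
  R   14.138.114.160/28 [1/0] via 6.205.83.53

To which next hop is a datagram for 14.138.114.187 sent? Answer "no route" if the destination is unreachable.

Routes whose prefix contains 14.138.114.187:
  14.0.0.0/7 (14.0.0.0 - 15.255.255.255) -> 6.205.83.207
More-specific entries that do NOT match:
  14.138.114.160/28 (14.138.114.160 - 14.138.114.175) does not contain 14.138.114.187
  15.138.112.0/20 (15.138.112.0 - 15.138.127.255) does not contain 14.138.114.187
  78.128.0.0/9 (78.128.0.0 - 78.255.255.255) does not contain 14.138.114.187
Longest matching prefix is /7 -> next hop 6.205.83.207.

6.205.83.207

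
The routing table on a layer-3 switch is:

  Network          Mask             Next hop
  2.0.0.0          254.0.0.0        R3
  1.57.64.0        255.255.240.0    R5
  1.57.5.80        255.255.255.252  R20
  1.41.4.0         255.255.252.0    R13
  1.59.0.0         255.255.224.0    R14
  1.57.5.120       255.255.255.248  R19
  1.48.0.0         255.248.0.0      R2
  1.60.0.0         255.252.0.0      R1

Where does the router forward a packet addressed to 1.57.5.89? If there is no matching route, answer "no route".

no route

No entry's prefix contains 1.57.5.89; there is no default route.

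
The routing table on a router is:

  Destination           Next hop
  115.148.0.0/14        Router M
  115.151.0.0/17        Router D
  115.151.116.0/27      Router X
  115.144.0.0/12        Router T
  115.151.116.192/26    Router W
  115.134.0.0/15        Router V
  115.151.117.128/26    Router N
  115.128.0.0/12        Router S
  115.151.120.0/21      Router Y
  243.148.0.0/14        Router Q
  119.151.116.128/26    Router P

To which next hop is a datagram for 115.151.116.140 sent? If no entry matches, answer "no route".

Router D

Routes whose prefix contains 115.151.116.140:
  115.144.0.0/12 (115.144.0.0 - 115.159.255.255) -> Router T
  115.148.0.0/14 (115.148.0.0 - 115.151.255.255) -> Router M
  115.151.0.0/17 (115.151.0.0 - 115.151.127.255) -> Router D
More-specific entries that do NOT match:
  115.151.116.0/27 (115.151.116.0 - 115.151.116.31) does not contain 115.151.116.140
  115.151.116.192/26 (115.151.116.192 - 115.151.116.255) does not contain 115.151.116.140
  115.151.117.128/26 (115.151.117.128 - 115.151.117.191) does not contain 115.151.116.140
  119.151.116.128/26 (119.151.116.128 - 119.151.116.191) does not contain 115.151.116.140
  115.151.120.0/21 (115.151.120.0 - 115.151.127.255) does not contain 115.151.116.140
Longest matching prefix is /17 -> next hop Router D.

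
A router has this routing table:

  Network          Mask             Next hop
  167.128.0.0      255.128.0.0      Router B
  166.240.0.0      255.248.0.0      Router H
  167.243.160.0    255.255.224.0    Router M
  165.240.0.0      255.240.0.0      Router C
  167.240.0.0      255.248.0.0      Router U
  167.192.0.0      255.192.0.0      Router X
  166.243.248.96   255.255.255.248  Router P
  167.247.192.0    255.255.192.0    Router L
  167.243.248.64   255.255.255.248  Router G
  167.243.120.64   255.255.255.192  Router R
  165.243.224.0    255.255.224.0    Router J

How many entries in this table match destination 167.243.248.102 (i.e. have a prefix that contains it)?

Prefixes containing 167.243.248.102:
  167.128.0.0/9 (167.128.0.0 - 167.255.255.255)
  167.192.0.0/10 (167.192.0.0 - 167.255.255.255)
  167.240.0.0/13 (167.240.0.0 - 167.247.255.255)
Total matching entries: 3.

3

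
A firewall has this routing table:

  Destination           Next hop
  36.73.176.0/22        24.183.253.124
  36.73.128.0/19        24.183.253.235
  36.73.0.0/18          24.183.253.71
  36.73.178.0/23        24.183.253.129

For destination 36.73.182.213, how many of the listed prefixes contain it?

No listed prefix contains 36.73.182.213.
Total matching entries: 0.

0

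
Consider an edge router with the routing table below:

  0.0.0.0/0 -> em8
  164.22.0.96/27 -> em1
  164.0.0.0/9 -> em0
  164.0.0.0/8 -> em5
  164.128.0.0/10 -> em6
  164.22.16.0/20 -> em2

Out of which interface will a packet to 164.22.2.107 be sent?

em0

Routes whose prefix contains 164.22.2.107:
  0.0.0.0/0 (default, matches everything) -> em8
  164.0.0.0/8 (164.0.0.0 - 164.255.255.255) -> em5
  164.0.0.0/9 (164.0.0.0 - 164.127.255.255) -> em0
More-specific entries that do NOT match:
  164.22.0.96/27 (164.22.0.96 - 164.22.0.127) does not contain 164.22.2.107
  164.22.16.0/20 (164.22.16.0 - 164.22.31.255) does not contain 164.22.2.107
  164.128.0.0/10 (164.128.0.0 - 164.191.255.255) does not contain 164.22.2.107
Longest matching prefix is /9 -> interface em0.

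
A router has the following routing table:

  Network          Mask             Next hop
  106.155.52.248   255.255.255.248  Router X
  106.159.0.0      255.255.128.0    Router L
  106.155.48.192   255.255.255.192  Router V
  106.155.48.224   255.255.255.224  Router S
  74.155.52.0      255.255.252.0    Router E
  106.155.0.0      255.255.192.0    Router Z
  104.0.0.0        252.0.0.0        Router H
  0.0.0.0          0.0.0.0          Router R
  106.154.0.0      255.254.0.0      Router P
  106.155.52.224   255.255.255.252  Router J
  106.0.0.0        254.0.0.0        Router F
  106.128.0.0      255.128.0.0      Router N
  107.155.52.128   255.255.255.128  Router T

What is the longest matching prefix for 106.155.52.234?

106.155.0.0/18

Entries matching 106.155.52.234:
  0.0.0.0/0 (default, matches everything)
  104.0.0.0/6 (104.0.0.0 - 107.255.255.255)
  106.0.0.0/7 (106.0.0.0 - 107.255.255.255)
  106.128.0.0/9 (106.128.0.0 - 106.255.255.255)
  106.154.0.0/15 (106.154.0.0 - 106.155.255.255)
  106.155.0.0/18 (106.155.0.0 - 106.155.63.255)
Most specific is 106.155.0.0/18.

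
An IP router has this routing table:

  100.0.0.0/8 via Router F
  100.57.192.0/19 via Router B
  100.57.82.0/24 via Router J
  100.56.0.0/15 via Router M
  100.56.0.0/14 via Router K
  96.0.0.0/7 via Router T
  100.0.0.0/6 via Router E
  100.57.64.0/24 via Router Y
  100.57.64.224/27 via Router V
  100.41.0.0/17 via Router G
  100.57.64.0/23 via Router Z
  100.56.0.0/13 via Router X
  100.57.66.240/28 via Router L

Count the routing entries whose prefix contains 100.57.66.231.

Prefixes containing 100.57.66.231:
  100.0.0.0/6 (100.0.0.0 - 103.255.255.255)
  100.0.0.0/8 (100.0.0.0 - 100.255.255.255)
  100.56.0.0/13 (100.56.0.0 - 100.63.255.255)
  100.56.0.0/14 (100.56.0.0 - 100.59.255.255)
  100.56.0.0/15 (100.56.0.0 - 100.57.255.255)
Total matching entries: 5.

5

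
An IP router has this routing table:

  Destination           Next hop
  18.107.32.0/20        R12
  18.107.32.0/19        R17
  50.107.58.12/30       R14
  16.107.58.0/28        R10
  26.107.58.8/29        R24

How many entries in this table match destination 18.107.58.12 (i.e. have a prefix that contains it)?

Prefixes containing 18.107.58.12:
  18.107.32.0/19 (18.107.32.0 - 18.107.63.255)
Total matching entries: 1.

1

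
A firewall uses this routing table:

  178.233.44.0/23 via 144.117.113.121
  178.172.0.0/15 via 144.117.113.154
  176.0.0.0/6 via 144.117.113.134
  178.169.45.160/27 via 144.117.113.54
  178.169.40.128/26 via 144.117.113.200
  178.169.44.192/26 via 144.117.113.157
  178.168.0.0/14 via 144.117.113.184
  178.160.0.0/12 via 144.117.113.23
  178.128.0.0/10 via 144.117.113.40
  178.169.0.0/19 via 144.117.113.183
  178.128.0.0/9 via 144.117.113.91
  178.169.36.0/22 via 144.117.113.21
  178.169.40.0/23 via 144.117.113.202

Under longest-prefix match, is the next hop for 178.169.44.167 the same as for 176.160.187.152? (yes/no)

178.169.44.167: longest match 178.168.0.0/14 -> 144.117.113.184
176.160.187.152: longest match 176.0.0.0/6 -> 144.117.113.134

no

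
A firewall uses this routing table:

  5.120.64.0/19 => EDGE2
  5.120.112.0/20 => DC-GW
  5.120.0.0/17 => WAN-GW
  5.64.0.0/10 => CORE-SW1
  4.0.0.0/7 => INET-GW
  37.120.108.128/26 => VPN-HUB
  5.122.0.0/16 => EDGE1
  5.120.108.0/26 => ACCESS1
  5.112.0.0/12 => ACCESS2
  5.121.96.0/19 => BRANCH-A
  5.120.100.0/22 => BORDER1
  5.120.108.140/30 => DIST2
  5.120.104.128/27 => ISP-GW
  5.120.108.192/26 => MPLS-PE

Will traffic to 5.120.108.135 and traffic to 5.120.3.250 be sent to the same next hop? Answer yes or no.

yes

5.120.108.135: longest match 5.120.0.0/17 -> WAN-GW
5.120.3.250: longest match 5.120.0.0/17 -> WAN-GW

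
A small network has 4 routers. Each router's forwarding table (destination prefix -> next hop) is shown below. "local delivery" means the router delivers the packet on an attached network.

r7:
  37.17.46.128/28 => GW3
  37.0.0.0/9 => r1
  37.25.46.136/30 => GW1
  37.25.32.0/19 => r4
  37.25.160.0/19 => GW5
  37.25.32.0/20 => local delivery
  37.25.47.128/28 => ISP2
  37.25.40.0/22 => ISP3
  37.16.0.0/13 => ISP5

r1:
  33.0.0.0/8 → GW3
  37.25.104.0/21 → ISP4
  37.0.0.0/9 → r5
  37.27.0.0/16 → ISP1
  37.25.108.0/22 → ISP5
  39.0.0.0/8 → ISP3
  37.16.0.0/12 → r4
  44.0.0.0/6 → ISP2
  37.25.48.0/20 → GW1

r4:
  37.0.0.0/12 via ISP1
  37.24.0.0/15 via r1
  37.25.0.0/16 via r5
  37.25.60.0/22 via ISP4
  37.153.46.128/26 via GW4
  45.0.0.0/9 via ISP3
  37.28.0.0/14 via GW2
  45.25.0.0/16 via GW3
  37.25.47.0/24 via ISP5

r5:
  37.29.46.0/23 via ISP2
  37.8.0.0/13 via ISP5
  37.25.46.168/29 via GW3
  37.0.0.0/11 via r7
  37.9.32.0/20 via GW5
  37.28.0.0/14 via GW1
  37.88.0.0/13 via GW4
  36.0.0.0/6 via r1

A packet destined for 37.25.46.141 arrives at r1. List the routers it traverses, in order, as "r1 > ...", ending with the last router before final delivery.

At r1: longest match for 37.25.46.141 is 37.16.0.0/12 -> r4
At r4: longest match for 37.25.46.141 is 37.25.0.0/16 -> r5
At r5: longest match for 37.25.46.141 is 37.0.0.0/11 -> r7
At r7: longest match for 37.25.46.141 is 37.25.32.0/20 -> local delivery

r1 > r4 > r5 > r7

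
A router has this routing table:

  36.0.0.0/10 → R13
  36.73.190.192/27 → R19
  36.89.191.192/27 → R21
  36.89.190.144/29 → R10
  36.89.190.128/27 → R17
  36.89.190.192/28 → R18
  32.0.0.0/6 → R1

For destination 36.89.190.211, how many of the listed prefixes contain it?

0

No listed prefix contains 36.89.190.211.
Total matching entries: 0.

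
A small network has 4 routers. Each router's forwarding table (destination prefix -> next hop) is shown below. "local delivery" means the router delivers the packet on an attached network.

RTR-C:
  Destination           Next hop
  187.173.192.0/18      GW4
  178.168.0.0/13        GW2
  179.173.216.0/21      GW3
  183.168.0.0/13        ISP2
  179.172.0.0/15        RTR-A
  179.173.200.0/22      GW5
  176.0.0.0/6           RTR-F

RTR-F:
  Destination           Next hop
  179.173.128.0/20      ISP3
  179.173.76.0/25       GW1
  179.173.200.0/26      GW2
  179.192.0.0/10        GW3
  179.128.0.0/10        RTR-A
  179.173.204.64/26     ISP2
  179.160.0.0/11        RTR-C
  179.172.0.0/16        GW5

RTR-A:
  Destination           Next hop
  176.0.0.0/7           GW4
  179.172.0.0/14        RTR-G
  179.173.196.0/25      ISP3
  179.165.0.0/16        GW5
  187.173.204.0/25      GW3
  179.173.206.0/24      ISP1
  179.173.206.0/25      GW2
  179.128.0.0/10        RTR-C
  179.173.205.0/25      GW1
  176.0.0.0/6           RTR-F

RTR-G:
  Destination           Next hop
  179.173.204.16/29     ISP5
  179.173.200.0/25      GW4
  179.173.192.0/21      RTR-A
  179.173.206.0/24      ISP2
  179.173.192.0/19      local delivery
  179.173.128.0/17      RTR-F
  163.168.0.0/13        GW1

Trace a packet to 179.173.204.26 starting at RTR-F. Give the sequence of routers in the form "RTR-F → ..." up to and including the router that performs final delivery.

RTR-F → RTR-C → RTR-A → RTR-G

At RTR-F: longest match for 179.173.204.26 is 179.160.0.0/11 -> RTR-C
At RTR-C: longest match for 179.173.204.26 is 179.172.0.0/15 -> RTR-A
At RTR-A: longest match for 179.173.204.26 is 179.172.0.0/14 -> RTR-G
At RTR-G: longest match for 179.173.204.26 is 179.173.192.0/19 -> local delivery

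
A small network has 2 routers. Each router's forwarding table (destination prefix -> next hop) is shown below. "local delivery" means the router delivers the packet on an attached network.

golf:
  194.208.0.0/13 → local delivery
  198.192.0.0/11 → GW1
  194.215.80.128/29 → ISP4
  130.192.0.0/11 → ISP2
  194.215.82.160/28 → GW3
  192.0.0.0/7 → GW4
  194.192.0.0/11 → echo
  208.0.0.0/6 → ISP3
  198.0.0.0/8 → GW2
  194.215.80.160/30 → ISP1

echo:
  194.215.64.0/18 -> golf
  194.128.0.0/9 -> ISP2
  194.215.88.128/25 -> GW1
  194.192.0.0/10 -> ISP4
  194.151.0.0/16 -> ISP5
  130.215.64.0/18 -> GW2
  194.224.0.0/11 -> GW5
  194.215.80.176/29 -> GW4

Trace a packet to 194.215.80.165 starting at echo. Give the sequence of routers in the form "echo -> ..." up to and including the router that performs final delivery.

At echo: longest match for 194.215.80.165 is 194.215.64.0/18 -> golf
At golf: longest match for 194.215.80.165 is 194.208.0.0/13 -> local delivery

echo -> golf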